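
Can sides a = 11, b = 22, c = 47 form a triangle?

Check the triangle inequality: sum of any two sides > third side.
a + b vs c: 11 + 22 = 33 ≤ 47  ✗
a + c vs b: 11 + 47 = 58 > 22  ✓
b + c vs a: 22 + 47 = 69 > 11  ✓

No: 11 + 22 = 33 is not > 47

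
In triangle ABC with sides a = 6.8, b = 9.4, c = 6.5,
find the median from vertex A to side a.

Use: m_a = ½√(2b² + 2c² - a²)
m_a = ½√(2·9.4² + 2·6.5² − 6.8²) = ½√(2·88.36 + 2·42.25 − 46.24) = ½√(176.72 + 84.5 − 46.24) = ½√214.98
√214.98 ≈ 14.6622, so m_a ≈ 7.3311

m_a = 7.331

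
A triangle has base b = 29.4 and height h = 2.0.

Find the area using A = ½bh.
A = ½·b·h = ½·29.4·2.0 = ½·58.8 = 29.4

Area = 29.4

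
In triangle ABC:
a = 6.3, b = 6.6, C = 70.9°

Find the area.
Two sides and the included angle (SAS): A = ½·a·b·sin(C) = ½·6.3·6.6·sin(70.9°)
sin(70.9°) ≈ 0.944949
A ≈ ½·41.58·0.944949 = 20.79·0.944949 ≈ 19.6455

Area = 19.65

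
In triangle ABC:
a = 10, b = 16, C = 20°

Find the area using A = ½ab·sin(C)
A = ½·a·b·sin(C) = ½·10·16·sin(20°)
sin(20°) ≈ 0.34202
A ≈ ½·160·0.34202 = 80·0.34202 ≈ 27.3616

Area = 27.36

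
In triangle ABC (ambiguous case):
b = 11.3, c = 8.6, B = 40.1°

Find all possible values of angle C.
b/sin(B) = c/sin(C)  ⇒  sin(C) = c·sin(B)/b = 8.6·sin(40.1°)/11.3
sin(40.1°) ≈ 0.644124
sin(C) ≈ 8.6·0.644124/11.3 ≈ 5.53946/11.3 ≈ 0.490218
Candidate 1: C₁ = arcsin(0.490218) ≈ 29.3549°  →  A = 180° − 40.1° − 29.3549° ≈ 110.545° > 0, valid
Candidate 2: C₂ = 180° − C₁ ≈ 150.645°  →  A = 180° − 40.1° − 150.645° ≈ -10.7451° ≤ 0, not a valid triangle

C = 29.35° (one solution)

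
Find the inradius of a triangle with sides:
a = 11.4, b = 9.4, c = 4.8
r = Area/s where s is the semi-perimeter.
s = (11.4 + 9.4 + 4.8)/2 = 25.6/2 = 12.8
Area = √(s(s−a)(s−b)(s−c)) = √(12.8·1.4·3.4·8) ≈ √487.424 ≈ 22.0777
r ≈ 22.0777/12.8 ≈ 1.72482

r = 1.725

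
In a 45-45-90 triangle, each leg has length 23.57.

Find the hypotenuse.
In a 45-45-90 triangle the sides are in ratio 1 : 1 : √2, so hypotenuse = leg·√2.
Hypotenuse = 23.57·√2 ≈ 23.57·1.41421 ≈ 33.333

Hypotenuse = 23.57√2 = 33.33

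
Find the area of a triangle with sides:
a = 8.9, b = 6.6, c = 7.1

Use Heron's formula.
s = (8.9 + 6.6 + 7.1)/2 = 22.6/2 = 11.3
s − a = 2.4, s − b = 4.7, s − c = 4.2
s(s−a)(s−b)(s−c) = 11.3·2.4·4.7·4.2 ≈ 535.349
Area = √535.349 ≈ 23.1376

Area = 23.14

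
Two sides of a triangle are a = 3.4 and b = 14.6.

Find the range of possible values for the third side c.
Triangle inequality: |a − b| < c < a + b
|a − b| = |3.4 − 14.6| = 11.2
a + b = 3.4 + 14.6 = 18

11.2 < c < 18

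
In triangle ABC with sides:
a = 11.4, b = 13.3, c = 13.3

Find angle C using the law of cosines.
c² = a² + b² − 2ab·cos(C)  ⇒  cos(C) = (a² + b² − c²)/(2ab)
cos(C) = (11.4² + 13.3² − 13.3²)/(2·11.4·13.3) = (129.96 + 176.89 − 176.89)/303.24 = 129.96/303.24 ≈ 0.428571
C = arccos(0.428571) ≈ 64.6231°

C = 64.62°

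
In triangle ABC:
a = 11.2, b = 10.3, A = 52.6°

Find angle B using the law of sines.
a/sin(A) = b/sin(B)  ⇒  sin(B) = b·sin(A)/a = 10.3·sin(52.6°)/11.2
sin(52.6°) ≈ 0.794415
sin(B) ≈ 10.3·0.794415/11.2 ≈ 8.18247/11.2 ≈ 0.730578
B = arcsin(0.730578) ≈ 46.9348°
(Since b ≤ a we need B ≤ A, so the obtuse alternative 180° − 46.9348° ≈ 133.065° is rejected.)

B = 46.93°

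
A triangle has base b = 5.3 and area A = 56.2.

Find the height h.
A = ½·b·h  ⇒  h = 2A/b = 2·56.2/5.3 = 112.4/5.3 ≈ 21.2075

h = 21.21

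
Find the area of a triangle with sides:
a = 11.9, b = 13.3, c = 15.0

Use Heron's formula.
s = (11.9 + 13.3 + 15.0)/2 = 40.2/2 = 20.1
s − a = 8.2, s − b = 6.8, s − c = 5.1
s(s−a)(s−b)(s−c) = 20.1·8.2·6.8·5.1 ≈ 5715.96
Area = √5715.96 ≈ 75.604

Area = 75.6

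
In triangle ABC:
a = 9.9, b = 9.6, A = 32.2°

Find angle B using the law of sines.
a/sin(A) = b/sin(B)  ⇒  sin(B) = b·sin(A)/a = 9.6·sin(32.2°)/9.9
sin(32.2°) ≈ 0.532876
sin(B) ≈ 9.6·0.532876/9.9 ≈ 5.11561/9.9 ≈ 0.516729
B = arcsin(0.516729) ≈ 31.1131°
(Since b ≤ a we need B ≤ A, so the obtuse alternative 180° − 31.1131° ≈ 148.887° is rejected.)

B = 31.11°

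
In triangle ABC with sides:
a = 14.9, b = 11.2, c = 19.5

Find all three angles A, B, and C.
Law of cosines for each angle (a² = 222.01, b² = 125.44, c² = 380.25):
cos(A) = (b² + c² − a²)/(2bc) = (125.44 + 380.25 − 222.01)/(2·11.2·19.5) = 283.68/436.8 ≈ 0.649451  ⇒  A ≈ 49.4998°
cos(B) = (a² + c² − b²)/(2ac) = (222.01 + 380.25 − 125.44)/(2·14.9·19.5) = 476.82/581.1 ≈ 0.820547  ⇒  B ≈ 34.8604°
cos(C) = (a² + b² − c²)/(2ab) = (222.01 + 125.44 − 380.25)/(2·14.9·11.2) = -32.8/333.76 ≈ -0.0982742  ⇒  C ≈ 95.6398°
Check: A + B + C ≈ 180°

A = 49.5°, B = 34.86°, C = 95.64°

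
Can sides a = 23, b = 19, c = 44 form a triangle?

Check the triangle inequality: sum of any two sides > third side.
a + b vs c: 23 + 19 = 42 ≤ 44  ✗
a + c vs b: 23 + 44 = 67 > 19  ✓
b + c vs a: 19 + 44 = 63 > 23  ✓

No: 23 + 19 = 42 is not > 44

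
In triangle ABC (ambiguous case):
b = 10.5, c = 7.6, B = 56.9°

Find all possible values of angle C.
b/sin(B) = c/sin(C)  ⇒  sin(C) = c·sin(B)/b = 7.6·sin(56.9°)/10.5
sin(56.9°) ≈ 0.837719
sin(C) ≈ 7.6·0.837719/10.5 ≈ 6.36666/10.5 ≈ 0.606349
Candidate 1: C₁ = arcsin(0.606349) ≈ 37.326°  →  A = 180° − 56.9° − 37.326° ≈ 85.774° > 0, valid
Candidate 2: C₂ = 180° − C₁ ≈ 142.674°  →  A = 180° − 56.9° − 142.674° ≈ -19.574° ≤ 0, not a valid triangle

C = 37.33° (one solution)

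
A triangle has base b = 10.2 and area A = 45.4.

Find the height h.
A = ½·b·h  ⇒  h = 2A/b = 2·45.4/10.2 = 90.8/10.2 ≈ 8.90196

h = 8.902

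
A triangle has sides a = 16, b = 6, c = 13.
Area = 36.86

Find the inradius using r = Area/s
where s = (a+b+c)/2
s = (16 + 6 + 13)/2 = 35/2 = 17.5
r = Area/s = 36.86/17.5 ≈ 2.10629

r = 2.106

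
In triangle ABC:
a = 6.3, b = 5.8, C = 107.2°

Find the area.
Two sides and the included angle (SAS): A = ½·a·b·sin(C) = ½·6.3·5.8·sin(107.2°)
sin(107.2°) ≈ 0.955278
A ≈ ½·36.54·0.955278 = 18.27·0.955278 ≈ 17.4529

Area = 17.45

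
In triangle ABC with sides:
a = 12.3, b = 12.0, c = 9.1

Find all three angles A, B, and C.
Law of cosines for each angle (a² = 151.29, b² = 144, c² = 82.81):
cos(A) = (b² + c² − a²)/(2bc) = (144 + 82.81 − 151.29)/(2·12.0·9.1) = 75.52/218.4 ≈ 0.345788  ⇒  A ≈ 69.7701°
cos(B) = (a² + c² − b²)/(2ac) = (151.29 + 82.81 − 144)/(2·12.3·9.1) = 90.1/223.86 ≈ 0.402484  ⇒  B ≈ 66.2665°
cos(C) = (a² + b² − c²)/(2ab) = (151.29 + 144 − 82.81)/(2·12.3·12.0) = 212.48/295.2 ≈ 0.719783  ⇒  C ≈ 43.9634°
Check: A + B + C ≈ 180°

A = 69.77°, B = 66.27°, C = 43.96°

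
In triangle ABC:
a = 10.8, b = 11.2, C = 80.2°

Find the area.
Two sides and the included angle (SAS): A = ½·a·b·sin(C) = ½·10.8·11.2·sin(80.2°)
sin(80.2°) ≈ 0.985408
A ≈ ½·120.96·0.985408 = 60.48·0.985408 ≈ 59.5975

Area = 59.6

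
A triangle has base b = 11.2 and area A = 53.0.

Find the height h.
A = ½·b·h  ⇒  h = 2A/b = 2·53.0/11.2 = 106/11.2 ≈ 9.46429

h = 9.464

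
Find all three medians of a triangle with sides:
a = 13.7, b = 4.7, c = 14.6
Median formula: m_a = ½√(2b² + 2c² − a²) (and cyclically). a² = 187.69, b² = 22.09, c² = 213.16.
m_a = ½√(2·22.09 + 2·213.16 − 187.69) = ½√282.81 ≈ ½·16.817 ≈ 8.40848
m_b = ½√(2·187.69 + 2·213.16 − 22.09) = ½√779.61 ≈ ½·27.9215 ≈ 13.9607
m_c = ½√(2·187.69 + 2·22.09 − 213.16) = ½√206.4 ≈ ½·14.3666 ≈ 7.18331

m_a = 8.408, m_b = 13.96, m_c = 7.183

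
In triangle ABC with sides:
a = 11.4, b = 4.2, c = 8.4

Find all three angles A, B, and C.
Law of cosines for each angle (a² = 129.96, b² = 17.64, c² = 70.56):
cos(A) = (b² + c² − a²)/(2bc) = (17.64 + 70.56 − 129.96)/(2·4.2·8.4) = -41.76/70.56 ≈ -0.591837  ⇒  A ≈ 126.287°
cos(B) = (a² + c² − b²)/(2ac) = (129.96 + 70.56 − 17.64)/(2·11.4·8.4) = 182.88/191.52 ≈ 0.954887  ⇒  B ≈ 17.2756°
cos(C) = (a² + b² − c²)/(2ab) = (129.96 + 17.64 − 70.56)/(2·11.4·4.2) = 77.04/95.76 ≈ 0.804511  ⇒  C ≈ 36.4369°
Check: A + B + C ≈ 180°

A = 126.3°, B = 17.28°, C = 36.44°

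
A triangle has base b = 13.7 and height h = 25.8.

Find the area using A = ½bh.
A = ½·b·h = ½·13.7·25.8 = ½·353.46 = 176.73

Area = 176.73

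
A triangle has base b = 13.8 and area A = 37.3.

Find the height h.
A = ½·b·h  ⇒  h = 2A/b = 2·37.3/13.8 = 74.6/13.8 ≈ 5.4058

h = 5.406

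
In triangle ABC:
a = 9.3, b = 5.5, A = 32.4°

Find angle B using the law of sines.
a/sin(A) = b/sin(B)  ⇒  sin(B) = b·sin(A)/a = 5.5·sin(32.4°)/9.3
sin(32.4°) ≈ 0.535827
sin(B) ≈ 5.5·0.535827/9.3 ≈ 2.94705/9.3 ≈ 0.316887
B = arcsin(0.316887) ≈ 18.4748°
(Since b ≤ a we need B ≤ A, so the obtuse alternative 180° − 18.4748° ≈ 161.525° is rejected.)

B = 18.47°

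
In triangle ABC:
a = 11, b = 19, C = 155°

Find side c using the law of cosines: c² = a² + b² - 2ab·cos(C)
c² = 11² + 19² − 2·11·19·cos(155°)
cos(155°) ≈ -0.906308
c² ≈ 121 + 361 − 418·(-0.906308) ≈ 482 + 378.837 ≈ 860.837
c ≈ √860.837 ≈ 29.34

c = 29.34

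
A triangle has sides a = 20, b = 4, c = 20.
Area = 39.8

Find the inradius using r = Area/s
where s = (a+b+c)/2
s = (20 + 4 + 20)/2 = 44/2 = 22
r = Area/s = 39.8/22 ≈ 1.80909

r = 1.809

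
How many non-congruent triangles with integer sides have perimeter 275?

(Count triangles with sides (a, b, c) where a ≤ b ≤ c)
Let a ≤ b ≤ c with a + b + c = 275. The only binding inequality is a + b > c, i.e. 275 − c > c, so c < 275/2; and c ≥ 275/3 since c is the largest side.
So 92 ≤ c ≤ 137. For each c, b runs from ⌈(275 − c)/2⌉ up to c (then a = 275 − b − c satisfies 1 ≤ a ≤ b automatically), giving c − ⌈(275 − c)/2⌉ + 1 choices.
Summing over c: 1 + 3 + 4 + 6 + … + 67 + 69  (46 terms, c = 92, …, 137) = 1610
Check (closed form: nearest integer to p²/48 for even p, (p+3)²/48 for odd p): (275+3)²/48 = 278²/48 = 77284/48 ≈ 1610.08 → 1610

1610 triangles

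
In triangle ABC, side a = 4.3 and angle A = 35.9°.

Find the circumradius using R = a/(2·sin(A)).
R = a/(2·sin(A)) = 4.3/(2·sin(35.9°))
sin(35.9°) ≈ 0.586372
R ≈ 4.3/(2·0.586372) = 4.3/1.17274 ≈ 3.66661

R = 3.667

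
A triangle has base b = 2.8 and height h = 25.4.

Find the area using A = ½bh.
A = ½·b·h = ½·2.8·25.4 = ½·71.12 = 35.56

Area = 35.56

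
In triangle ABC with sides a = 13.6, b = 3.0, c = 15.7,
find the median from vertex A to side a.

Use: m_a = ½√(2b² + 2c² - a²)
m_a = ½√(2·3.0² + 2·15.7² − 13.6²) = ½√(2·9 + 2·246.49 − 184.96) = ½√(18 + 492.98 − 184.96) = ½√326.02
√326.02 ≈ 18.056, so m_a ≈ 9.02801

m_a = 9.028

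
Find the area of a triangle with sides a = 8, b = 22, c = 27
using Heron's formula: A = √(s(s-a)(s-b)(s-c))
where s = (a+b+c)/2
s = (8 + 22 + 27)/2 = 57/2 = 28.5
s − a = 20.5, s − b = 6.5, s − c = 1.5
s(s−a)(s−b)(s−c) = 28.5·20.5·6.5·1.5 = 5696.4375
Area = √5696.4375 ≈ 75.4747

s = 28.5, Area = 75.47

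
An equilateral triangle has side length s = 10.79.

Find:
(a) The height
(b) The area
(a) The height splits the triangle into two 30-60-90 halves: h = s·√3/2 = 10.79·1.73205/2 ≈ 18.6888/2 ≈ 9.34441
(b) Area = (√3/4)·s² = (√3/4)·10.79² = (√3/4)·116.4241 ≈ 0.433013·116.4241 ≈ 50.4131

Height = 9.344, Area = 50.41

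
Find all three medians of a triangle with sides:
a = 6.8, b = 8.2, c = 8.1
Median formula: m_a = ½√(2b² + 2c² − a²) (and cyclically). a² = 46.24, b² = 67.24, c² = 65.61.
m_a = ½√(2·67.24 + 2·65.61 − 46.24) = ½√219.46 ≈ ½·14.8142 ≈ 7.40709
m_b = ½√(2·46.24 + 2·65.61 − 67.24) = ½√156.46 ≈ ½·12.5084 ≈ 6.2542
m_c = ½√(2·46.24 + 2·67.24 − 65.61) = ½√161.35 ≈ ½·12.7024 ≈ 6.35118

m_a = 7.407, m_b = 6.254, m_c = 6.351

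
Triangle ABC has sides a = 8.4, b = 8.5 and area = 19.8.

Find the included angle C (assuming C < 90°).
Area = ½·a·b·sin(C)  ⇒  sin(C) = 2·Area/(a·b) = 2·19.8/(8.4·8.5) = 39.6/71.4 ≈ 0.554622
C = arcsin(0.554622) ≈ 33.6847° (taking the acute solution since C < 90°)

C = 33.68°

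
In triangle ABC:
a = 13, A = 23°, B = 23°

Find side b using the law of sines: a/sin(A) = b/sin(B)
a/sin(A) = b/sin(B)  ⇒  b = a·sin(B)/sin(A) = 13·sin(23°)/sin(23°)
sin(23°) ≈ 0.390731, sin(23°) ≈ 0.390731
b ≈ 13·0.390731/0.390731 ≈ 5.0795/0.390731 ≈ 13

b = 13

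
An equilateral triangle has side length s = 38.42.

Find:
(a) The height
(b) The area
(a) The height splits the triangle into two 30-60-90 halves: h = s·√3/2 = 38.42·1.73205/2 ≈ 66.5454/2 ≈ 33.2727
(b) Area = (√3/4)·s² = (√3/4)·38.42² = (√3/4)·1476.0964 ≈ 0.433013·1476.0964 ≈ 639.168

Height = 33.27, Area = 639.2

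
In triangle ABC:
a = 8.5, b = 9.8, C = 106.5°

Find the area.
Two sides and the included angle (SAS): A = ½·a·b·sin(C) = ½·8.5·9.8·sin(106.5°)
sin(106.5°) ≈ 0.95882
A ≈ ½·83.3·0.95882 = 41.65·0.95882 ≈ 39.9348

Area = 39.93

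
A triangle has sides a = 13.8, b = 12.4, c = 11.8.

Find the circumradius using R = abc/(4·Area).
First find the area with Heron's formula.
s = (13.8 + 12.4 + 11.8)/2 = 19
Area = √(s(s−a)(s−b)(s−c)) = √(19·5.2·6.6·7.2) ≈ √4694.98 ≈ 68.5199
abc = 13.8·12.4·11.8 = 2019.216
R = abc/(4·Area) ≈ 2019.216/(4·68.5199) = 2019.216/274.08 ≈ 7.36726

R = 7.367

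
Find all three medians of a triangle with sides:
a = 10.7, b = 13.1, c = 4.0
Median formula: m_a = ½√(2b² + 2c² − a²) (and cyclically). a² = 114.49, b² = 171.61, c² = 16.
m_a = ½√(2·171.61 + 2·16 − 114.49) = ½√260.73 ≈ ½·16.1471 ≈ 8.07357
m_b = ½√(2·114.49 + 2·16 − 171.61) = ½√89.37 ≈ ½·9.45357 ≈ 4.72679
m_c = ½√(2·114.49 + 2·171.61 − 16) = ½√556.2 ≈ ½·23.5839 ≈ 11.7919

m_a = 8.074, m_b = 4.727, m_c = 11.79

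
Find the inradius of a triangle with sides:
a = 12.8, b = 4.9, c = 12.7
r = Area/s where s is the semi-perimeter.
s = (12.8 + 4.9 + 12.7)/2 = 30.4/2 = 15.2
Area = √(s(s−a)(s−b)(s−c)) = √(15.2·2.4·10.3·2.5) ≈ √939.36 ≈ 30.649
r ≈ 30.649/15.2 ≈ 2.01638

r = 2.016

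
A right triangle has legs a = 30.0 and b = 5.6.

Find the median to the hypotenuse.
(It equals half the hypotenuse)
Hypotenuse c = √(a² + b²) = √(900 + 31.36) = √931.36 ≈ 30.5182
Median to hypotenuse = c/2 ≈ 30.5182/2 ≈ 15.2591

Median = 15.26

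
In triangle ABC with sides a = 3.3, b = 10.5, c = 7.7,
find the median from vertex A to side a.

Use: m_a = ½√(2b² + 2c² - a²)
m_a = ½√(2·10.5² + 2·7.7² − 3.3²) = ½√(2·110.25 + 2·59.29 − 10.89) = ½√(220.5 + 118.58 − 10.89) = ½√328.19
√328.19 ≈ 18.116, so m_a ≈ 9.05801

m_a = 9.058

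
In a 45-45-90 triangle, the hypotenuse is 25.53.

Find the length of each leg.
In a 45-45-90 triangle hypotenuse = leg·√2, so leg = hypotenuse/√2.
Leg = 25.53/√2 ≈ 25.53/1.41421 ≈ 18.0524

Each leg = 18.05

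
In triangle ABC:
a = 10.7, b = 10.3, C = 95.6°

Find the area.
Two sides and the included angle (SAS): A = ½·a·b·sin(C) = ½·10.7·10.3·sin(95.6°)
sin(95.6°) ≈ 0.995227
A ≈ ½·110.21·0.995227 = 55.105·0.995227 ≈ 54.842

Area = 54.84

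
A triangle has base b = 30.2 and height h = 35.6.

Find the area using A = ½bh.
A = ½·b·h = ½·30.2·35.6 = ½·1075.12 = 537.56

Area = 537.56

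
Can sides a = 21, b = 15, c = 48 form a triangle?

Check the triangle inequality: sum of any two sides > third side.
a + b vs c: 21 + 15 = 36 ≤ 48  ✗
a + c vs b: 21 + 48 = 69 > 15  ✓
b + c vs a: 15 + 48 = 63 > 21  ✓

No: 21 + 15 = 36 is not > 48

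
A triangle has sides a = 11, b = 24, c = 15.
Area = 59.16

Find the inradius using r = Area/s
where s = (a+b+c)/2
s = (11 + 24 + 15)/2 = 50/2 = 25
r = Area/s = 59.16/25 ≈ 2.3664

r = 2.366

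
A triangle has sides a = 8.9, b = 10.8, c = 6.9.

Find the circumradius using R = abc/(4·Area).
First find the area with Heron's formula.
s = (8.9 + 10.8 + 6.9)/2 = 13.3
Area = √(s(s−a)(s−b)(s−c)) = √(13.3·4.4·2.5·6.4) ≈ √936.32 ≈ 30.5993
abc = 8.9·10.8·6.9 = 663.228
R = abc/(4·Area) ≈ 663.228/(4·30.5993) = 663.228/122.397 ≈ 5.41865

R = 5.419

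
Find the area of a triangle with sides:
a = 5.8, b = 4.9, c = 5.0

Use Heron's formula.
s = (5.8 + 4.9 + 5.0)/2 = 15.7/2 = 7.85
s − a = 2.05, s − b = 2.95, s − c = 2.85
s(s−a)(s−b)(s−c) = 7.85·2.05·2.95·2.85 ≈ 135.298
Area = √135.298 ≈ 11.6318

Area = 11.63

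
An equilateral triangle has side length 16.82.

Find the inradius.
r = Area/s with s the semi-perimeter.
Area = (√3/4)·16.82² = (√3/4)·282.9124 ≈ 0.433013·282.9124 ≈ 122.505
s = 3·16.82/2 = 25.23
r ≈ 122.505/25.23 ≈ 4.85552
(Equivalently r = side/(2√3) = 16.82/3.4641 ≈ 4.85552.)

r = 4.856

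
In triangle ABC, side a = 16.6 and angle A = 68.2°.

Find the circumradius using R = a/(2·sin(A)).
R = a/(2·sin(A)) = 16.6/(2·sin(68.2°))
sin(68.2°) ≈ 0.928486
R ≈ 16.6/(2·0.928486) = 16.6/1.85697 ≈ 8.93929

R = 8.939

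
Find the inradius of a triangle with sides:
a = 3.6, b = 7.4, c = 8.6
r = Area/s where s is the semi-perimeter.
s = (3.6 + 7.4 + 8.6)/2 = 19.6/2 = 9.8
Area = √(s(s−a)(s−b)(s−c)) = √(9.8·6.2·2.4·1.2) ≈ √174.989 ≈ 13.2283
r ≈ 13.2283/9.8 ≈ 1.34983

r = 1.35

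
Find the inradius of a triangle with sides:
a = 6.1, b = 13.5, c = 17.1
r = Area/s where s is the semi-perimeter.
s = (6.1 + 13.5 + 17.1)/2 = 36.7/2 = 18.35
Area = √(s(s−a)(s−b)(s−c)) = √(18.35·12.25·4.85·1.25) ≈ √1362.77 ≈ 36.9158
r ≈ 36.9158/18.35 ≈ 2.01176

r = 2.012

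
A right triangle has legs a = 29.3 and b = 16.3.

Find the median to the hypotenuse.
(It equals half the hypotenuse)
Hypotenuse c = √(a² + b²) = √(858.49 + 265.69) = √1124.18 ≈ 33.5288
Median to hypotenuse = c/2 ≈ 33.5288/2 ≈ 16.7644

Median = 16.76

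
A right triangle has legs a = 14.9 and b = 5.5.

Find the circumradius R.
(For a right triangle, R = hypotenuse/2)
Hypotenuse c = √(a² + b²) = √(222.01 + 30.25) = √252.26 ≈ 15.8827
R = c/2 ≈ 15.8827/2 ≈ 7.94135

R = 7.941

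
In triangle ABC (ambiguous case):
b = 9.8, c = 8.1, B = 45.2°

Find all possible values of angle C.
b/sin(B) = c/sin(C)  ⇒  sin(C) = c·sin(B)/b = 8.1·sin(45.2°)/9.8
sin(45.2°) ≈ 0.709571
sin(C) ≈ 8.1·0.709571/9.8 ≈ 5.74752/9.8 ≈ 0.586482
Candidate 1: C₁ = arcsin(0.586482) ≈ 35.9078°  →  A = 180° − 45.2° − 35.9078° ≈ 98.8922° > 0, valid
Candidate 2: C₂ = 180° − C₁ ≈ 144.092°  →  A = 180° − 45.2° − 144.092° ≈ -9.2922° ≤ 0, not a valid triangle

C = 35.91° (one solution)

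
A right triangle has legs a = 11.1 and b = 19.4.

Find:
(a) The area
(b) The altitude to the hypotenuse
(a) The legs are perpendicular, so Area = ½·a·b = ½·11.1·19.4 = ½·215.34 = 107.67
(b) Hypotenuse c = √(a² + b²) = √(123.21 + 376.36) = √499.57 ≈ 22.3511
    Area = ½·c·h_c  ⇒  h_c = 2·Area/c = 215.34/22.3511 ≈ 9.63444

Area = 107.67, h_c = 9.634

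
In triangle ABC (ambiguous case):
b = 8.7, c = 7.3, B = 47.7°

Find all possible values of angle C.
b/sin(B) = c/sin(C)  ⇒  sin(C) = c·sin(B)/b = 7.3·sin(47.7°)/8.7
sin(47.7°) ≈ 0.739631
sin(C) ≈ 7.3·0.739631/8.7 ≈ 5.39931/8.7 ≈ 0.62061
Candidate 1: C₁ = arcsin(0.62061) ≈ 38.3607°  →  A = 180° − 47.7° − 38.3607° ≈ 93.9393° > 0, valid
Candidate 2: C₂ = 180° − C₁ ≈ 141.639°  →  A = 180° − 47.7° − 141.639° ≈ -9.3393° ≤ 0, not a valid triangle

C = 38.36° (one solution)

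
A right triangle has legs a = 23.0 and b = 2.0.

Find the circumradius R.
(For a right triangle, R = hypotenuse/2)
Hypotenuse c = √(a² + b²) = √(529 + 4) = √533 ≈ 23.0868
R = c/2 ≈ 23.0868/2 ≈ 11.5434

R = 11.54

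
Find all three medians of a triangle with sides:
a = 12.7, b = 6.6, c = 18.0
Median formula: m_a = ½√(2b² + 2c² − a²) (and cyclically). a² = 161.29, b² = 43.56, c² = 324.
m_a = ½√(2·43.56 + 2·324 − 161.29) = ½√573.83 ≈ ½·23.9547 ≈ 11.9774
m_b = ½√(2·161.29 + 2·324 − 43.56) = ½√927.02 ≈ ½·30.447 ≈ 15.2235
m_c = ½√(2·161.29 + 2·43.56 − 324) = ½√85.7 ≈ ½·9.25743 ≈ 4.62871

m_a = 11.98, m_b = 15.22, m_c = 4.629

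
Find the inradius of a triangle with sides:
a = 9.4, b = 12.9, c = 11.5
r = Area/s where s is the semi-perimeter.
s = (9.4 + 12.9 + 11.5)/2 = 33.8/2 = 16.9
Area = √(s(s−a)(s−b)(s−c)) = √(16.9·7.5·4·5.4) ≈ √2737.8 ≈ 52.324
r ≈ 52.324/16.9 ≈ 3.09609

r = 3.096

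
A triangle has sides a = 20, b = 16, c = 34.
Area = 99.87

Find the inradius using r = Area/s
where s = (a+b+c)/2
s = (20 + 16 + 34)/2 = 70/2 = 35
r = Area/s = 99.87/35 ≈ 2.85343

r = 2.853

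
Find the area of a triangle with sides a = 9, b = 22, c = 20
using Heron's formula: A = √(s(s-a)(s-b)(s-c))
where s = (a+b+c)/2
s = (9 + 22 + 20)/2 = 51/2 = 25.5
s − a = 16.5, s − b = 3.5, s − c = 5.5
s(s−a)(s−b)(s−c) = 25.5·16.5·3.5·5.5 = 8099.4375
Area = √8099.4375 ≈ 89.9969

s = 25.5, Area = 90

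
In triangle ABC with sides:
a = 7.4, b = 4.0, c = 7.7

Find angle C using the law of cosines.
c² = a² + b² − 2ab·cos(C)  ⇒  cos(C) = (a² + b² − c²)/(2ab)
cos(C) = (7.4² + 4.0² − 7.7²)/(2·7.4·4.0) = (54.76 + 16 − 59.29)/59.2 = 11.47/59.2 ≈ 0.19375
C = arccos(0.19375) ≈ 78.8283°

C = 78.83°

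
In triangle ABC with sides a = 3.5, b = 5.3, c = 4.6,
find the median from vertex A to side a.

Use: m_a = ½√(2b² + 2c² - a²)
m_a = ½√(2·5.3² + 2·4.6² − 3.5²) = ½√(2·28.09 + 2·21.16 − 12.25) = ½√(56.18 + 42.32 − 12.25) = ½√86.25
√86.25 ≈ 9.28709, so m_a ≈ 4.64354

m_a = 4.644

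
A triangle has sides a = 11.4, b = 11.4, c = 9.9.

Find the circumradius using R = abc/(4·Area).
First find the area with Heron's formula.
s = (11.4 + 11.4 + 9.9)/2 = 16.35
Area = √(s(s−a)(s−b)(s−c)) = √(16.35·4.95·4.95·6.45) ≈ √2583.97 ≈ 50.8328
abc = 11.4·11.4·9.9 = 1286.604
R = abc/(4·Area) ≈ 1286.604/(4·50.8328) = 1286.604/203.331 ≈ 6.32763

R = 6.328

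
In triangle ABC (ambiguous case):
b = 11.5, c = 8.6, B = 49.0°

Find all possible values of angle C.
b/sin(B) = c/sin(C)  ⇒  sin(C) = c·sin(B)/b = 8.6·sin(49.0°)/11.5
sin(49.0°) ≈ 0.75471
sin(C) ≈ 8.6·0.75471/11.5 ≈ 6.4905/11.5 ≈ 0.564392
Candidate 1: C₁ = arcsin(0.564392) ≈ 34.36°  →  A = 180° − 49.0° − 34.36° ≈ 96.64° > 0, valid
Candidate 2: C₂ = 180° − C₁ ≈ 145.64°  →  A = 180° − 49.0° − 145.64° ≈ -14.64° ≤ 0, not a valid triangle

C = 34.36° (one solution)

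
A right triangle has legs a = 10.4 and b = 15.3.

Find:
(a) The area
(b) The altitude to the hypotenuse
(a) The legs are perpendicular, so Area = ½·a·b = ½·10.4·15.3 = ½·159.12 = 79.56
(b) Hypotenuse c = √(a² + b²) = √(108.16 + 234.09) = √342.25 ≈ 18.5
    Area = ½·c·h_c  ⇒  h_c = 2·Area/c = 159.12/18.5 ≈ 8.60108

Area = 79.56, h_c = 8.601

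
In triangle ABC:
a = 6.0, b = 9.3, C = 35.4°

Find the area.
Two sides and the included angle (SAS): A = ½·a·b·sin(C) = ½·6.0·9.3·sin(35.4°)
sin(35.4°) ≈ 0.579281
A ≈ ½·55.8·0.579281 = 27.9·0.579281 ≈ 16.1619

Area = 16.16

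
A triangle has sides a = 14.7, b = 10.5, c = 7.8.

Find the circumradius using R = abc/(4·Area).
First find the area with Heron's formula.
s = (14.7 + 10.5 + 7.8)/2 = 16.5
Area = √(s(s−a)(s−b)(s−c)) = √(16.5·1.8·6·8.7) ≈ √1550.34 ≈ 39.3744
abc = 14.7·10.5·7.8 = 1203.93
R = abc/(4·Area) ≈ 1203.93/(4·39.3744) = 1203.93/157.497 ≈ 7.64412

R = 7.644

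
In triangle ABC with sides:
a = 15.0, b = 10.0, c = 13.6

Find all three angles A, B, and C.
Law of cosines for each angle (a² = 225, b² = 100, c² = 184.96):
cos(A) = (b² + c² − a²)/(2bc) = (100 + 184.96 − 225)/(2·10.0·13.6) = 59.96/272 ≈ 0.220441  ⇒  A ≈ 77.2651°
cos(B) = (a² + c² − b²)/(2ac) = (225 + 184.96 − 100)/(2·15.0·13.6) = 309.96/408 ≈ 0.759706  ⇒  B ≈ 40.5617°
cos(C) = (a² + b² − c²)/(2ab) = (225 + 100 − 184.96)/(2·15.0·10.0) = 140.04/300 ≈ 0.4668  ⇒  C ≈ 62.1732°
Check: A + B + C ≈ 180°

A = 77.27°, B = 40.56°, C = 62.17°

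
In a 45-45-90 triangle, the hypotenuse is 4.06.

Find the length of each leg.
In a 45-45-90 triangle hypotenuse = leg·√2, so leg = hypotenuse/√2.
Leg = 4.06/√2 ≈ 4.06/1.41421 ≈ 2.87085

Each leg = 2.871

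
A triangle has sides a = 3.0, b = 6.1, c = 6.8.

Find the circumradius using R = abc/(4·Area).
First find the area with Heron's formula.
s = (3.0 + 6.1 + 6.8)/2 = 7.95
Area = √(s(s−a)(s−b)(s−c)) = √(7.95·4.95·1.85·1.15) ≈ √83.7224 ≈ 9.15
abc = 3.0·6.1·6.8 = 124.44
R = abc/(4·Area) ≈ 124.44/(4·9.15) = 124.44/36.6 ≈ 3.4

R = 3.4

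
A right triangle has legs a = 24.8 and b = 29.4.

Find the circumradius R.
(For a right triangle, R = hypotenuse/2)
Hypotenuse c = √(a² + b²) = √(615.04 + 864.36) = √1479.4 ≈ 38.463
R = c/2 ≈ 38.463/2 ≈ 19.2315

R = 19.23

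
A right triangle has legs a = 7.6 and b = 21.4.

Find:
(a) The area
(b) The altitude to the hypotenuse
(a) The legs are perpendicular, so Area = ½·a·b = ½·7.6·21.4 = ½·162.64 = 81.32
(b) Hypotenuse c = √(a² + b²) = √(57.76 + 457.96) = √515.72 ≈ 22.7095
    Area = ½·c·h_c  ⇒  h_c = 2·Area/c = 162.64/22.7095 ≈ 7.16177

Area = 81.32, h_c = 7.162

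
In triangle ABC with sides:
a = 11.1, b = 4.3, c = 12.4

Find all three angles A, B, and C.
Law of cosines for each angle (a² = 123.21, b² = 18.49, c² = 153.76):
cos(A) = (b² + c² − a²)/(2bc) = (18.49 + 153.76 − 123.21)/(2·4.3·12.4) = 49.04/106.64 ≈ 0.459865  ⇒  A ≈ 62.6216°
cos(B) = (a² + c² − b²)/(2ac) = (123.21 + 153.76 − 18.49)/(2·11.1·12.4) = 258.48/275.28 ≈ 0.938971  ⇒  B ≈ 20.1205°
cos(C) = (a² + b² − c²)/(2ab) = (123.21 + 18.49 − 153.76)/(2·11.1·4.3) = -12.06/95.46 ≈ -0.126336  ⇒  C ≈ 97.2579°
Check: A + B + C ≈ 180°

A = 62.62°, B = 20.12°, C = 97.26°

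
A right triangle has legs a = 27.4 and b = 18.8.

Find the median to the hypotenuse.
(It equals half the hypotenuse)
Hypotenuse c = √(a² + b²) = √(750.76 + 353.44) = √1104.2 ≈ 33.2295
Median to hypotenuse = c/2 ≈ 33.2295/2 ≈ 16.6148

Median = 16.61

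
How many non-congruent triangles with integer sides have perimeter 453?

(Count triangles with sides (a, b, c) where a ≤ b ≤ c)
Let a ≤ b ≤ c with a + b + c = 453. The only binding inequality is a + b > c, i.e. 453 − c > c, so c < 453/2; and c ≥ 453/3 since c is the largest side.
So 151 ≤ c ≤ 226. For each c, b runs from ⌈(453 − c)/2⌉ up to c (then a = 453 − b − c satisfies 1 ≤ a ≤ b automatically), giving c − ⌈(453 − c)/2⌉ + 1 choices.
Summing over c: 1 + 2 + 4 + 5 + … + 112 + 113  (76 terms, c = 151, …, 226) = 4332
Check (closed form: nearest integer to p²/48 for even p, (p+3)²/48 for odd p): (453+3)²/48 = 456²/48 = 207936/48 ≈ 4332.00 → 4332

4332 triangles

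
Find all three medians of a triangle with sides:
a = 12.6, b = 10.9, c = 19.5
Median formula: m_a = ½√(2b² + 2c² − a²) (and cyclically). a² = 158.76, b² = 118.81, c² = 380.25.
m_a = ½√(2·118.81 + 2·380.25 − 158.76) = ½√839.36 ≈ ½·28.9717 ≈ 14.4859
m_b = ½√(2·158.76 + 2·380.25 − 118.81) = ½√959.21 ≈ ½·30.9711 ≈ 15.4856
m_c = ½√(2·158.76 + 2·118.81 − 380.25) = ½√174.89 ≈ ½·13.2246 ≈ 6.6123

m_a = 14.49, m_b = 15.49, m_c = 6.612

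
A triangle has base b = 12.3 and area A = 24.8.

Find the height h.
A = ½·b·h  ⇒  h = 2A/b = 2·24.8/12.3 = 49.6/12.3 ≈ 4.03252

h = 4.033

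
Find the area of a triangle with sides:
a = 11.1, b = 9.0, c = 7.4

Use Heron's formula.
s = (11.1 + 9.0 + 7.4)/2 = 27.5/2 = 13.75
s − a = 2.65, s − b = 4.75, s − c = 6.35
s(s−a)(s−b)(s−c) = 13.75·2.65·4.75·6.35 ≈ 1099.05
Area = √1099.05 ≈ 33.1519

Area = 33.15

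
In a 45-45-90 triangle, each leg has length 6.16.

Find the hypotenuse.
In a 45-45-90 triangle the sides are in ratio 1 : 1 : √2, so hypotenuse = leg·√2.
Hypotenuse = 6.16·√2 ≈ 6.16·1.41421 ≈ 8.71156

Hypotenuse = 6.16√2 = 8.712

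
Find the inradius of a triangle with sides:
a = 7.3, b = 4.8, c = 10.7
r = Area/s where s is the semi-perimeter.
s = (7.3 + 4.8 + 10.7)/2 = 22.8/2 = 11.4
Area = √(s(s−a)(s−b)(s−c)) = √(11.4·4.1·6.6·0.7) ≈ √215.939 ≈ 14.6949
r ≈ 14.6949/11.4 ≈ 1.28902

r = 1.289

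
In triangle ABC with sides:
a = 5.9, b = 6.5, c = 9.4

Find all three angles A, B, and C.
Law of cosines for each angle (a² = 34.81, b² = 42.25, c² = 88.36):
cos(A) = (b² + c² − a²)/(2bc) = (42.25 + 88.36 − 34.81)/(2·6.5·9.4) = 95.8/122.2 ≈ 0.783961  ⇒  A ≈ 38.3753°
cos(B) = (a² + c² − b²)/(2ac) = (34.81 + 88.36 − 42.25)/(2·5.9·9.4) = 80.92/110.92 ≈ 0.729535  ⇒  B ≈ 43.1526°
cos(C) = (a² + b² − c²)/(2ab) = (34.81 + 42.25 − 88.36)/(2·5.9·6.5) = -11.3/76.7 ≈ -0.147327  ⇒  C ≈ 98.4721°
Check: A + B + C ≈ 180°

A = 38.38°, B = 43.15°, C = 98.47°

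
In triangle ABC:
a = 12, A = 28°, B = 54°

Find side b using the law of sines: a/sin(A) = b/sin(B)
a/sin(A) = b/sin(B)  ⇒  b = a·sin(B)/sin(A) = 12·sin(54°)/sin(28°)
sin(54°) ≈ 0.809017, sin(28°) ≈ 0.469472
b ≈ 12·0.809017/0.469472 ≈ 9.7082/0.469472 ≈ 20.679

b = 20.68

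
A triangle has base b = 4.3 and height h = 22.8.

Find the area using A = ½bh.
A = ½·b·h = ½·4.3·22.8 = ½·98.04 = 49.02

Area = 49.02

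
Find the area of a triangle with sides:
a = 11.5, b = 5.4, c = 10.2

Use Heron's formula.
s = (11.5 + 5.4 + 10.2)/2 = 27.1/2 = 13.55
s − a = 2.05, s − b = 8.15, s − c = 3.35
s(s−a)(s−b)(s−c) = 13.55·2.05·8.15·3.35 ≈ 758.395
Area = √758.395 ≈ 27.539

Area = 27.54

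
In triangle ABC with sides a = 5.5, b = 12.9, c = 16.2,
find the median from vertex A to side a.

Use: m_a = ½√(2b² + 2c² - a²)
m_a = ½√(2·12.9² + 2·16.2² − 5.5²) = ½√(2·166.41 + 2·262.44 − 30.25) = ½√(332.82 + 524.88 − 30.25) = ½√827.45
√827.45 ≈ 28.7654, so m_a ≈ 14.3827

m_a = 14.38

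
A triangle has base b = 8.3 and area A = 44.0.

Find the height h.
A = ½·b·h  ⇒  h = 2A/b = 2·44.0/8.3 = 88/8.3 ≈ 10.6024

h = 10.6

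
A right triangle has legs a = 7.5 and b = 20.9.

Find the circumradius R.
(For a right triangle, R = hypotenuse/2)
Hypotenuse c = √(a² + b²) = √(56.25 + 436.81) = √493.06 ≈ 22.205
R = c/2 ≈ 22.205/2 ≈ 11.1025

R = 11.1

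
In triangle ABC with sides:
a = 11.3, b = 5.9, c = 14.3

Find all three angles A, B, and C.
Law of cosines for each angle (a² = 127.69, b² = 34.81, c² = 204.49):
cos(A) = (b² + c² − a²)/(2bc) = (34.81 + 204.49 − 127.69)/(2·5.9·14.3) = 111.61/168.74 ≈ 0.661432  ⇒  A ≈ 48.5908°
cos(B) = (a² + c² − b²)/(2ac) = (127.69 + 204.49 − 34.81)/(2·11.3·14.3) = 297.37/323.18 ≈ 0.920137  ⇒  B ≈ 23.0538°
cos(C) = (a² + b² − c²)/(2ab) = (127.69 + 34.81 − 204.49)/(2·11.3·5.9) = -41.99/133.34 ≈ -0.314909  ⇒  C ≈ 108.355°
Check: A + B + C ≈ 180°

A = 48.59°, B = 23.05°, C = 108.4°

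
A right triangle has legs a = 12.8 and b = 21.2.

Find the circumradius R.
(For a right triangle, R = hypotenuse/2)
Hypotenuse c = √(a² + b²) = √(163.84 + 449.44) = √613.28 ≈ 24.7645
R = c/2 ≈ 24.7645/2 ≈ 12.3822

R = 12.38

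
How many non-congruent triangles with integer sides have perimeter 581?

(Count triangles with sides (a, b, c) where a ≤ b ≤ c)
Let a ≤ b ≤ c with a + b + c = 581. The only binding inequality is a + b > c, i.e. 581 − c > c, so c < 581/2; and c ≥ 581/3 since c is the largest side.
So 194 ≤ c ≤ 290. For each c, b runs from ⌈(581 − c)/2⌉ up to c (then a = 581 − b − c satisfies 1 ≤ a ≤ b automatically), giving c − ⌈(581 − c)/2⌉ + 1 choices.
Summing over c: 1 + 3 + 4 + 6 + … + 144 + 145  (97 terms, c = 194, …, 290) = 7105
Check (closed form: nearest integer to p²/48 for even p, (p+3)²/48 for odd p): (581+3)²/48 = 584²/48 = 341056/48 ≈ 7105.33 → 7105

7105 triangles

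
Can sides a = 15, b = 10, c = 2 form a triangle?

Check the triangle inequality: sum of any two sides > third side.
a + b vs c: 15 + 10 = 25 > 2  ✓
a + c vs b: 15 + 2 = 17 > 10  ✓
b + c vs a: 10 + 2 = 12 ≤ 15  ✗

No: 10 + 2 = 12 is not > 15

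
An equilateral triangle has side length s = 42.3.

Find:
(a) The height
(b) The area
(a) The height splits the triangle into two 30-60-90 halves: h = s·√3/2 = 42.3·1.73205/2 ≈ 73.2657/2 ≈ 36.6329
(b) Area = (√3/4)·s² = (√3/4)·42.3² = (√3/4)·1789.29 ≈ 0.433013·1789.29 ≈ 774.785

Height = 36.63, Area = 774.8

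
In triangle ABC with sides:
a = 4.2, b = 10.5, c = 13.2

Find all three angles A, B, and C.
Law of cosines for each angle (a² = 17.64, b² = 110.25, c² = 174.24):
cos(A) = (b² + c² − a²)/(2bc) = (110.25 + 174.24 − 17.64)/(2·10.5·13.2) = 266.85/277.2 ≈ 0.962662  ⇒  A ≈ 15.7062°
cos(B) = (a² + c² − b²)/(2ac) = (17.64 + 174.24 − 110.25)/(2·4.2·13.2) = 81.63/110.88 ≈ 0.736201  ⇒  B ≈ 42.5912°
cos(C) = (a² + b² − c²)/(2ab) = (17.64 + 110.25 − 174.24)/(2·4.2·10.5) = -46.35/88.2 ≈ -0.52551  ⇒  C ≈ 121.703°
Check: A + B + C ≈ 180°

A = 15.71°, B = 42.59°, C = 121.7°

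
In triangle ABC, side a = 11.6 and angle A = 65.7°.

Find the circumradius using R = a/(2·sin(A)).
R = a/(2·sin(A)) = 11.6/(2·sin(65.7°))
sin(65.7°) ≈ 0.911403
R ≈ 11.6/(2·0.911403) = 11.6/1.82281 ≈ 6.36381

R = 6.364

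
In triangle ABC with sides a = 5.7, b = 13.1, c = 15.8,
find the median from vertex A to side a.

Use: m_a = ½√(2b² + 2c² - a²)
m_a = ½√(2·13.1² + 2·15.8² − 5.7²) = ½√(2·171.61 + 2·249.64 − 32.49) = ½√(343.22 + 499.28 − 32.49) = ½√810.01
√810.01 ≈ 28.4607, so m_a ≈ 14.2303

m_a = 14.23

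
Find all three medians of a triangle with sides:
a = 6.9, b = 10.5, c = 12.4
Median formula: m_a = ½√(2b² + 2c² − a²) (and cyclically). a² = 47.61, b² = 110.25, c² = 153.76.
m_a = ½√(2·110.25 + 2·153.76 − 47.61) = ½√480.41 ≈ ½·21.9183 ≈ 10.9591
m_b = ½√(2·47.61 + 2·153.76 − 110.25) = ½√292.49 ≈ ½·17.1023 ≈ 8.55117
m_c = ½√(2·47.61 + 2·110.25 − 153.76) = ½√161.96 ≈ ½·12.7264 ≈ 6.36318

m_a = 10.96, m_b = 8.551, m_c = 6.363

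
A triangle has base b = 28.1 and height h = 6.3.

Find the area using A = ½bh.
A = ½·b·h = ½·28.1·6.3 = ½·177.03 = 88.515

Area = 88.515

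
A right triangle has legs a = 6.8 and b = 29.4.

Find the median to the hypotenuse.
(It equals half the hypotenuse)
Hypotenuse c = √(a² + b²) = √(46.24 + 864.36) = √910.6 ≈ 30.1761
Median to hypotenuse = c/2 ≈ 30.1761/2 ≈ 15.0881

Median = 15.09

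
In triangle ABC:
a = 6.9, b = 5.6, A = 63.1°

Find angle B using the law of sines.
a/sin(A) = b/sin(B)  ⇒  sin(B) = b·sin(A)/a = 5.6·sin(63.1°)/6.9
sin(63.1°) ≈ 0.891798
sin(B) ≈ 5.6·0.891798/6.9 ≈ 4.99407/6.9 ≈ 0.723778
B = arcsin(0.723778) ≈ 46.3673°
(Since b ≤ a we need B ≤ A, so the obtuse alternative 180° − 46.3673° ≈ 133.633° is rejected.)

B = 46.37°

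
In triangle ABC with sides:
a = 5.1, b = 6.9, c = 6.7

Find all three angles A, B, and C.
Law of cosines for each angle (a² = 26.01, b² = 47.61, c² = 44.89):
cos(A) = (b² + c² − a²)/(2bc) = (47.61 + 44.89 − 26.01)/(2·6.9·6.7) = 66.49/92.46 ≈ 0.719122  ⇒  A ≈ 44.018°
cos(B) = (a² + c² − b²)/(2ac) = (26.01 + 44.89 − 47.61)/(2·5.1·6.7) = 23.29/68.34 ≈ 0.340796  ⇒  B ≈ 70.0746°
cos(C) = (a² + b² − c²)/(2ab) = (26.01 + 47.61 − 44.89)/(2·5.1·6.9) = 28.73/70.38 ≈ 0.408213  ⇒  C ≈ 65.9074°
Check: A + B + C ≈ 180°

A = 44.02°, B = 70.07°, C = 65.91°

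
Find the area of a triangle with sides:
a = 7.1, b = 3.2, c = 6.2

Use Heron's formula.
s = (7.1 + 3.2 + 6.2)/2 = 16.5/2 = 8.25
s − a = 1.15, s − b = 5.05, s − c = 2.05
s(s−a)(s−b)(s−c) = 8.25·1.15·5.05·2.05 ≈ 98.2193
Area = √98.2193 ≈ 9.91057

Area = 9.911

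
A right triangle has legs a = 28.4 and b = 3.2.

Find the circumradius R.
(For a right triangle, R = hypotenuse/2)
Hypotenuse c = √(a² + b²) = √(806.56 + 10.24) = √816.8 ≈ 28.5797
R = c/2 ≈ 28.5797/2 ≈ 14.2899

R = 14.29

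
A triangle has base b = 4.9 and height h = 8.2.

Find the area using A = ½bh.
A = ½·b·h = ½·4.9·8.2 = ½·40.18 = 20.09

Area = 20.09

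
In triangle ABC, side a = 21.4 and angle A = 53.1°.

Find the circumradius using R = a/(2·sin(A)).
R = a/(2·sin(A)) = 21.4/(2·sin(53.1°))
sin(53.1°) ≈ 0.799685
R ≈ 21.4/(2·0.799685) = 21.4/1.59937 ≈ 13.3803

R = 13.38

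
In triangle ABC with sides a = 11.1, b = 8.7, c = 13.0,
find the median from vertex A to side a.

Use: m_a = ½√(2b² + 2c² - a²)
m_a = ½√(2·8.7² + 2·13.0² − 11.1²) = ½√(2·75.69 + 2·169 − 123.21) = ½√(151.38 + 338 − 123.21) = ½√366.17
√366.17 ≈ 19.1356, so m_a ≈ 9.56778

m_a = 9.568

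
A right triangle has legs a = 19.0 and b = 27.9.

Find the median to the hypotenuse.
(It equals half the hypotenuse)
Hypotenuse c = √(a² + b²) = √(361 + 778.41) = √1139.41 ≈ 33.7551
Median to hypotenuse = c/2 ≈ 33.7551/2 ≈ 16.8776

Median = 16.88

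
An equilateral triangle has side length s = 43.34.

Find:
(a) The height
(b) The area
(a) The height splits the triangle into two 30-60-90 halves: h = s·√3/2 = 43.34·1.73205/2 ≈ 75.0671/2 ≈ 37.5335
(b) Area = (√3/4)·s² = (√3/4)·43.34² = (√3/4)·1878.3556 ≈ 0.433013·1878.3556 ≈ 813.352

Height = 37.53, Area = 813.4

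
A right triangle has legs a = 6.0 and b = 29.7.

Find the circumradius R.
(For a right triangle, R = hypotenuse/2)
Hypotenuse c = √(a² + b²) = √(36 + 882.09) = √918.09 ≈ 30.3
R = c/2 ≈ 30.3/2 ≈ 15.15

R = 15.15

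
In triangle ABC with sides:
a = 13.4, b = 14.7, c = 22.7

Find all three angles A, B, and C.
Law of cosines for each angle (a² = 179.56, b² = 216.09, c² = 515.29):
cos(A) = (b² + c² − a²)/(2bc) = (216.09 + 515.29 − 179.56)/(2·14.7·22.7) = 551.82/667.38 ≈ 0.826845  ⇒  A ≈ 34.224°
cos(B) = (a² + c² − b²)/(2ac) = (179.56 + 515.29 − 216.09)/(2·13.4·22.7) = 478.76/608.36 ≈ 0.786968  ⇒  B ≈ 38.0969°
cos(C) = (a² + b² − c²)/(2ab) = (179.56 + 216.09 − 515.29)/(2·13.4·14.7) = -119.64/393.96 ≈ -0.303686  ⇒  C ≈ 107.679°
Check: A + B + C ≈ 180°

A = 34.22°, B = 38.1°, C = 107.7°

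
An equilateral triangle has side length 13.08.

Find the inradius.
r = Area/s with s the semi-perimeter.
Area = (√3/4)·13.08² = (√3/4)·171.0864 ≈ 0.433013·171.0864 ≈ 74.0826
s = 3·13.08/2 = 19.62
r ≈ 74.0826/19.62 ≈ 3.77587
(Equivalently r = side/(2√3) = 13.08/3.4641 ≈ 3.77587.)

r = 3.776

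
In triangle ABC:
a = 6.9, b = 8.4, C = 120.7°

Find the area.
Two sides and the included angle (SAS): A = ½·a·b·sin(C) = ½·6.9·8.4·sin(120.7°)
sin(120.7°) ≈ 0.859852
A ≈ ½·57.96·0.859852 = 28.98·0.859852 ≈ 24.9185

Area = 24.92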